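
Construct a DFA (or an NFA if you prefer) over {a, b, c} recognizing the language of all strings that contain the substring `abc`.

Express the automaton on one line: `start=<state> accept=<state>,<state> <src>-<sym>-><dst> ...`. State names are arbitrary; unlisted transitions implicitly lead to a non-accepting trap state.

Track how much of `abc` has been matched so far: state s0 is no progress, s3 is the absorbing accept state reached once `abc` has occurred. Intermediate states record partial matches; on a mismatch, fall back to the longest reusable overlap.
With 4 states:
        a   b   c  
>  s0   s1  s0  s0 
   s1   s1  s2  s0 
   s2   s1  s0  s3 
 * s3   s3  s3  s3 
(> = start, * = accepting)

start=s0 accept=s3 s0-a->s1 s0-b->s0 s0-c->s0 s1-a->s1 s1-b->s2 s1-c->s0 s2-a->s1 s2-b->s0 s2-c->s3 s3-a->s3 s3-b->s3 s3-c->s3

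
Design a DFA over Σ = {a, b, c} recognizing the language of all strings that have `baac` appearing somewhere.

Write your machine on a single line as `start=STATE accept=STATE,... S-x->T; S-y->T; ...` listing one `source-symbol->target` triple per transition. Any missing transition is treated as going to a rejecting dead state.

start=s0; accept=s4; s0-a->s0; s0-b->s1; s0-c->s0; s1-a->s2; s1-b->s1; s1-c->s0; s2-a->s3; s2-b->s1; s2-c->s0; s3-a->s0; s3-b->s1; s3-c->s4; s4-a->s4; s4-b->s4; s4-c->s4

States s0..s3 record the length of the longest prefix of `baac` that matches the current input suffix. Reaching s4 means `baac` has been seen, and we stay there forever. Accept from s4.
        a   b   c  
>  s0   s0  s1  s0 
   s1   s2  s1  s0 
   s2   s3  s1  s0 
   s3   s0  s1  s4 
 * s4   s4  s4  s4 
(> = start, * = accepting)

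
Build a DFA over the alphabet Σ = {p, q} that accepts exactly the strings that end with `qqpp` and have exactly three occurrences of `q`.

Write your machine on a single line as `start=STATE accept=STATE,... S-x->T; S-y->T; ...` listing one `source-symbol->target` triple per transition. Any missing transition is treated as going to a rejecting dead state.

Run two small machines in parallel and take their product. The first has 5 states tracking how much of the suffix `qqpp` has currently been matched; the second has 5 states tracking the count of `q`s, saturating at 4. A product state is a pair (one from each), accepting exactly when both do. Equivalent product states are then merged.
With 7 states:
        p   q  
>  s0   s0  s1 
   s1   s1  s2 
   s2   s3  s4 
   s3   s3  s3 
   s4   s5  s3 
   s5   s6  s3 
 * s6   s3  s3 
(> = start, * = accepting)

start=s0; accept=s6; s0-p->s0; s0-q->s1; s1-p->s1; s1-q->s2; s2-p->s3; s2-q->s4; s3-p->s3; s3-q->s3; s4-p->s5; s4-q->s3; s5-p->s6; s5-q->s3; s6-p->s3; s6-q->s3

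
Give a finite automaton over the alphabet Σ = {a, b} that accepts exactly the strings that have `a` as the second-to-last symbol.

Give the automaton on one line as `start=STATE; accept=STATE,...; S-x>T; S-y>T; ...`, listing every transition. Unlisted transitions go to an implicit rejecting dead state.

A DFA must remember the last 2 symbols (since which symbol is second-to-last isn't known until the input ends). Use one state per possible window of the last ≤2 symbols; accept from those whose window starts with `a`.
        a   b  
>  q0   q1  q2 
   q1   q3  q4 
   q2   q5  q6 
 * q3   q3  q4 
 * q4   q5  q6 
   q5   q3  q4 
   q6   q5  q6 
(> = start, * = accepting)

start=q0; accept=q3,q4; q0-a>q1; q0-b>q2; q1-a>q3; q1-b>q4; q2-a>q5; q2-b>q6; q3-a>q3; q3-b>q4; q4-a>q5; q4-b>q6; q5-a>q3; q5-b>q4; q6-a>q5; q6-b>q6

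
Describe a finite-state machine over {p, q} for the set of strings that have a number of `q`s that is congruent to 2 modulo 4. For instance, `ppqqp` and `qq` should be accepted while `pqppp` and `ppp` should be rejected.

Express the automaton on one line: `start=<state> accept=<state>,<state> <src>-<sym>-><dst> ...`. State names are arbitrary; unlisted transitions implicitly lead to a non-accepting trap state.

start=s0 accept=s2 s0-p->s0 s0-q->s1 s1-p->s1 s1-q->s2 s2-p->s2 s2-q->s3 s3-p->s3 s3-q->s0

Keep the running count of `q`s modulo 4: each `q` advances along the cycle s0 → s1 → s2 → s3 → s0 while other symbols loop. Accept at s2.
A 4-state machine:
        p   q  
>  s0   s0  s1 
   s1   s1  s2 
 * s2   s2  s3 
   s3   s3  s0 
(> = start, * = accepting)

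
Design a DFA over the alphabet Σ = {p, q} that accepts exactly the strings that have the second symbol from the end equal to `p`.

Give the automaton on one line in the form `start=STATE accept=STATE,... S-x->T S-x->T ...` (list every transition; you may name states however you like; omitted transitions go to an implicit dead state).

Because acceptance depends on a position counted from the end, the machine has to buffer the most recent 2 symbols. Make each state the string of the last up-to-2 symbols read; on input `x` shift the window left and append `x`. Accept when the buffered window has length 2 and begins with `p`.
        p   q  
>  S0   S1  S2 
   S1   S3  S4 
   S2   S5  S6 
 * S3   S3  S4 
 * S4   S5  S6 
   S5   S3  S4 
   S6   S5  S6 
(> = start, * = accepting)

start=S0 accept=S3,S4 S0-p->S1 S0-q->S2 S1-p->S3 S1-q->S4 S2-p->S5 S2-q->S6 S3-p->S3 S3-q->S4 S4-p->S5 S4-q->S6 S5-p->S3 S5-q->S4 S6-p->S5 S6-q->S6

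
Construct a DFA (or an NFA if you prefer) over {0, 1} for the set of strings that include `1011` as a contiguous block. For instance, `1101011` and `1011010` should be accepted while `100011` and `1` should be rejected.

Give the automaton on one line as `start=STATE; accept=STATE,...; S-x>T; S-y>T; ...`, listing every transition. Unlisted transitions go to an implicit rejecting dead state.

start=q0; accept=q4; q0-0>q0; q0-1>q1; q1-0>q2; q1-1>q1; q2-0>q0; q2-1>q3; q3-0>q2; q3-1>q4; q4-0>q4; q4-1>q4

States q0..q3 record the length of the longest prefix of `1011` that matches the current input suffix. Reaching q4 means `1011` has been seen, and we stay there forever. Accept from q4.
A 5-state machine:
        0   1  
>  q0   q0  q1 
   q1   q2  q1 
   q2   q0  q3 
   q3   q2  q4 
 * q4   q4  q4 
(> = start, * = accepting)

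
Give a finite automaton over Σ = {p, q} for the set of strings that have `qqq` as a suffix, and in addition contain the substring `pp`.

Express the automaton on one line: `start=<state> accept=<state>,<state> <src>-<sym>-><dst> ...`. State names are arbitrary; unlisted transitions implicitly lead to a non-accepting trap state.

start=S0 accept=S8 S0-p->S1 S0-q->S2 S1-p->S3 S1-q->S2 S2-p->S1 S2-q->S4 S3-p->S3 S3-q->S5 S4-p->S1 S4-q->S6 S5-p->S3 S5-q->S7 S6-p->S1 S6-q->S6 S7-p->S3 S7-q->S8 S8-p->S3 S8-q->S8

Build one automaton per condition and run them in lockstep. The first has 4 states tracking how much of the suffix `qqq` has currently been matched; the second has 3 states tracking whether and how much of `pp` has been seen. A product state is a pair (one from each), accepting exactly when both do.
9 states suffice.
        p   q  
>  S0   S1  S2 
   S1   S3  S2 
   S2   S1  S4 
   S3   S3  S5 
   S4   S1  S6 
   S5   S3  S7 
   S6   S1  S6 
   S7   S3  S8 
 * S8   S3  S8 
(> = start, * = accepting)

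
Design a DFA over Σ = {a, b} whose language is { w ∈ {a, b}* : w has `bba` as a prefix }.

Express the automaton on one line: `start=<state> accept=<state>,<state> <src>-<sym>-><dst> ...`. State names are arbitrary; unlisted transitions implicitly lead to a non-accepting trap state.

Check the first 3 symbols one by one: q0 through q2 record how many have matched `bba` so far; any wrong symbol goes to the dead state q4. After all 3 match we enter the accepting sink q3.
5 states suffice.
        a   b  
>  q0   q4  q1 
   q1   q4  q2 
   q2   q3  q4 
 * q3   q3  q3 
   q4   q4  q4 
(> = start, * = accepting)

start=q0 accept=q3 q0-a->q4 q0-b->q1 q1-a->q4 q1-b->q2 q2-a->q3 q2-b->q4 q3-a->q3 q3-b->q3 q4-a->q4 q4-b->q4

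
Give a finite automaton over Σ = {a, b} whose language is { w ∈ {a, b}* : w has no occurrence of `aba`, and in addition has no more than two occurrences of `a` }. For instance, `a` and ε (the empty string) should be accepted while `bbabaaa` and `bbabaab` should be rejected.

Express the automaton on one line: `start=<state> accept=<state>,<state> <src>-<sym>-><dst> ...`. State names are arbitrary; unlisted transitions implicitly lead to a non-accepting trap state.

Build one automaton per condition and run them in lockstep. One (4 states) tracks partial matches of the forbidden pattern `aba`; the other (4 states) tracks the count of `a`s, saturating at 3. Each combined state is a pair, one component from each; accept when both components accept. After merging equivalent states the machine shrinks.
6 states suffice.
        a   b  
>* s0   s1  s0 
 * s1   s2  s3 
 * s2   s4  s2 
 * s3   s4  s5 
   s4   s4  s4 
 * s5   s2  s5 
(> = start, * = accepting)

start=s0 accept=s0,s1,s2,s3,s5 s0-a->s1 s0-b->s0 s1-a->s2 s1-b->s3 s2-a->s4 s2-b->s2 s3-a->s4 s3-b->s5 s4-a->s4 s4-b->s4 s5-a->s2 s5-b->s5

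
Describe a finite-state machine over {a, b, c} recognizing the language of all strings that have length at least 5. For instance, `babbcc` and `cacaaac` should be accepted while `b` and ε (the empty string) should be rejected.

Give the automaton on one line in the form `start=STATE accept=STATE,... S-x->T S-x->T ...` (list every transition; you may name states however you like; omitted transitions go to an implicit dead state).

start=q0 accept=q5,q6 q0-a->q1 q0-b->q1 q0-c->q1 q1-a->q2 q1-b->q2 q1-c->q2 q2-a->q3 q2-b->q3 q2-c->q3 q3-a->q4 q3-b->q4 q3-c->q4 q4-a->q5 q4-b->q5 q4-c->q5 q5-a->q6 q5-b->q6 q5-c->q6 q6-a->q6 q6-b->q6 q6-c->q6

We only need to distinguish lengths 0, 1, …, 5, and '>5'. Chain q0 → q1 → q2 → q3 → q4 → q5 → q6 on every symbol, with q6 looping. Accepting states: {q5, q6}.
        a   b   c  
>  q0   q1  q1  q1 
   q1   q2  q2  q2 
   q2   q3  q3  q3 
   q3   q4  q4  q4 
   q4   q5  q5  q5 
 * q5   q6  q6  q6 
 * q6   q6  q6  q6 
(> = start, * = accepting)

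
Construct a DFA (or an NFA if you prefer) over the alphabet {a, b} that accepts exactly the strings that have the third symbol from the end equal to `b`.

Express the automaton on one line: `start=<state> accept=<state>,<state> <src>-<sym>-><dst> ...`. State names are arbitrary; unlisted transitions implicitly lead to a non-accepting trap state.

start=q0 accept=q11,q12,q13,q14 q0-a->q1 q0-b->q2 q1-a->q3 q1-b->q4 q2-a->q5 q2-b->q6 q3-a->q7 q3-b->q8 q4-a->q9 q4-b->q10 q5-a->q11 q5-b->q12 q6-a->q13 q6-b->q14 q7-a->q7 q7-b->q8 q8-a->q9 q8-b->q10 q9-a->q11 q9-b->q12 q10-a->q13 q10-b->q14 q11-a->q7 q11-b->q8 q12-a->q9 q12-b->q10 q13-a->q11 q13-b->q12 q14-a->q13 q14-b->q14

Because acceptance depends on a position counted from the end, the machine has to buffer the most recent 3 symbols. Make each state the string of the last up-to-3 symbols read; on input `x` shift the window left and append `x`. Accept when the buffered window has length 3 and begins with `b`.
15 states suffice.
          a    b  
>  q0     q1   q2 
   q1     q3   q4 
   q2     q5   q6 
   q3     q7   q8 
   q4     q9  q10 
   q5    q11  q12 
   q6    q13  q14 
   q7     q7   q8 
   q8     q9  q10 
   q9    q11  q12 
   q10   q13  q14 
 * q11    q7   q8 
 * q12    q9  q10 
 * q13   q11  q12 
 * q14   q13  q14 
(> = start, * = accepting)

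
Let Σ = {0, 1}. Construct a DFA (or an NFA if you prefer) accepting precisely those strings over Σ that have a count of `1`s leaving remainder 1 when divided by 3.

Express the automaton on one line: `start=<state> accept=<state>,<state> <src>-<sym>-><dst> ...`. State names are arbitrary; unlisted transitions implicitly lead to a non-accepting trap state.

start=S0 accept=S1 S0-0->S0 S0-1->S1 S1-0->S1 S1-1->S2 S2-0->S2 S2-1->S0

Keep the running count of `1`s modulo 3: each `1` advances along the cycle S0 → S1 → S2 → S0 while other symbols loop. Accept at S1.
        0   1  
>  S0   S0  S1 
 * S1   S1  S2 
   S2   S2  S0 
(> = start, * = accepting)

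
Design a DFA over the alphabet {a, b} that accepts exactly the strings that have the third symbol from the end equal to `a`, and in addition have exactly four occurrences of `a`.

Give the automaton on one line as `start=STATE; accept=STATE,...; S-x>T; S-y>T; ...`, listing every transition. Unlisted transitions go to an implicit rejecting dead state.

start=q0; accept=q5,q9,q10,q13; q0-a>q1; q0-b>q0; q1-a>q2; q1-b>q1; q2-a>q3; q2-b>q4; q3-a>q5; q3-b>q6; q4-a>q7; q4-b>q4; q5-a>q8; q5-b>q9; q6-a>q10; q6-b>q11; q7-a>q12; q7-b>q6; q8-a>q8; q8-b>q8; q9-a>q8; q9-b>q13; q10-a>q8; q10-b>q14; q11-a>q15; q11-b>q11; q12-a>q8; q12-b>q9; q13-a>q8; q13-b>q8; q14-a>q8; q14-b>q13; q15-a>q8; q15-b>q14

Run two small machines in parallel and take their product. One (15 states) tracks the last 3 symbols read; the other (6 states) tracks the count of `a`s, saturating at 5. Each combined state is a pair, one component from each; accept when both components accept. Minimizing collapses redundant product states.
With 16 states:
          a    b  
>  q0     q1   q0 
   q1     q2   q1 
   q2     q3   q4 
   q3     q5   q6 
   q4     q7   q4 
 * q5     q8   q9 
   q6    q10  q11 
   q7    q12   q6 
   q8     q8   q8 
 * q9     q8  q13 
 * q10    q8  q14 
   q11   q15  q11 
   q12    q8   q9 
 * q13    q8   q8 
   q14    q8  q13 
   q15    q8  q14 
(> = start, * = accepting)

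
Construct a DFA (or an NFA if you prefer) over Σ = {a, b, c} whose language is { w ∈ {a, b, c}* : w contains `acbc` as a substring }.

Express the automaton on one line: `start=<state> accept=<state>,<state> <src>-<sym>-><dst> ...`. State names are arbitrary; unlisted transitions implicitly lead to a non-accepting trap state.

start=q0 accept=q4 q0-a->q1 q0-b->q0 q0-c->q0 q1-a->q1 q1-b->q0 q1-c->q2 q2-a->q1 q2-b->q3 q2-c->q0 q3-a->q1 q3-b->q0 q3-c->q4 q4-a->q4 q4-b->q4 q4-c->q4

Track how much of `acbc` has been matched so far: state q0 is no progress, q4 is the absorbing accept state reached once `acbc` has occurred. Intermediate states record partial matches; on a mismatch, fall back to the longest reusable overlap.
5 states suffice.
        a   b   c  
>  q0   q1  q0  q0 
   q1   q1  q0  q2 
   q2   q1  q3  q0 
   q3   q1  q0  q4 
 * q4   q4  q4  q4 
(> = start, * = accepting)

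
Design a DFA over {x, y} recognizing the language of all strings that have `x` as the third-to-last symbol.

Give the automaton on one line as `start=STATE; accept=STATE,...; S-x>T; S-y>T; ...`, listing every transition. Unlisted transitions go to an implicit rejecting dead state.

A DFA must remember the last 3 symbols (since which symbol is third-to-last isn't known until the input ends). Use one state per possible window of the last ≤3 symbols; accept from those whose window starts with `x`.
With 15 states:
       x  y 
>  A   B  C 
   B   D  E 
   C   F  G 
   D   H  I 
   E   J  K 
   F   L  M 
   G   N  O 
 * H   H  I 
 * I   J  K 
 * J   L  M 
 * K   N  O 
   L   H  I 
   M   J  K 
   N   L  M 
   O   N  O 
(> = start, * = accepting)

start=A; accept=H,I,J,K; A-x>B; A-y>C; B-x>D; B-y>E; C-x>F; C-y>G; D-x>H; D-y>I; E-x>J; E-y>K; F-x>L; F-y>M; G-x>N; G-y>O; H-x>H; H-y>I; I-x>J; I-y>K; J-x>L; J-y>M; K-x>N; K-y>O; L-x>H; L-y>I; M-x>J; M-y>K; N-x>L; N-y>M; O-x>N; O-y>O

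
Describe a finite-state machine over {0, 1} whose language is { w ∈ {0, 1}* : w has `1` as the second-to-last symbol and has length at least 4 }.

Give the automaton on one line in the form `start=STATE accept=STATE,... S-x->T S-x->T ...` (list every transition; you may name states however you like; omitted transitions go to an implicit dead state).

start=A accept=E,F A-0->B A-1->B B-0->C B-1->C C-0->C C-1->D D-0->E D-1->F E-0->C E-1->D F-0->E F-1->F

Handle the two conditions separately and then intersect. One (7 states) tracks the last 2 symbols read; the other (6 states) tracks the input length, saturating at 5. Each combined state is a pair, one component from each; accept when both components accept. After merging equivalent states the machine shrinks.
       0  1 
>  A   B  B 
   B   C  C 
   C   C  D 
   D   E  F 
 * E   C  D 
 * F   E  F 
(> = start, * = accepting)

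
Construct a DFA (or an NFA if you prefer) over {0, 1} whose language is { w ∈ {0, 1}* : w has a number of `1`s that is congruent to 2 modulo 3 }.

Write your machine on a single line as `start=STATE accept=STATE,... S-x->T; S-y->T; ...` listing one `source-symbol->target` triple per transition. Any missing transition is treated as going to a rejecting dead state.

Keep the running count of `1`s modulo 3: each `1` advances along the cycle q0 → q1 → q2 → q0 while other symbols loop. Accept at q2.
With 3 states:
        0   1  
>  q0   q0  q1 
   q1   q1  q2 
 * q2   q2  q0 
(> = start, * = accepting)

start=q0; accept=q2; q0-0->q0; q0-1->q1; q1-0->q1; q1-1->q2; q2-0->q2; q2-1->q0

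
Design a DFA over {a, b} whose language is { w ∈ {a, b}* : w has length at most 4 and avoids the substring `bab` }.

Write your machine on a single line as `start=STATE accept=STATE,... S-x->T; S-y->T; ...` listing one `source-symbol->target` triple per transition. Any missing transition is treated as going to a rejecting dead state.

start=S0; accept=S0,S1,S2,S3,S4,S5,S6,S7,S9; S0-a->S1; S0-b->S2; S1-a->S3; S1-b->S4; S2-a->S5; S2-b->S4; S3-a->S6; S3-b->S6; S4-a->S7; S4-b->S6; S5-a->S6; S5-b->S8; S6-a->S9; S6-b->S9; S7-a->S9; S7-b->S8; S8-a->S8; S8-b->S8; S9-a->S8; S9-b->S8

Handle the two conditions separately and then intersect. One (6 states) tracks the input length, saturating at 5; the other (4 states) tracks partial matches of the forbidden pattern `bab`. Each combined state is a pair, one component from each; accept when both components accept. Equivalent product states are then merged.
A 10-state machine:
        a   b  
>* S0   S1  S2 
 * S1   S3  S4 
 * S2   S5  S4 
 * S3   S6  S6 
 * S4   S7  S6 
 * S5   S6  S8 
 * S6   S9  S9 
 * S7   S9  S8 
   S8   S8  S8 
 * S9   S8  S8 
(> = start, * = accepting)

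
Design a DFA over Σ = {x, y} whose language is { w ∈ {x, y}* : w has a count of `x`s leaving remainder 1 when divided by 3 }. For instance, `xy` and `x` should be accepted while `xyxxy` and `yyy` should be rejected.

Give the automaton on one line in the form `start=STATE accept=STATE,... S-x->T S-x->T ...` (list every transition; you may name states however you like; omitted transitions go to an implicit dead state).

start=q0 accept=q1 q0-x->q1 q0-y->q0 q1-x->q2 q1-y->q1 q2-x->q0 q2-y->q2

The only thing that matters is how many `x`s have appeared, reduced mod 3. Use one state per residue: q0 for 0, …, q2 for 2. Reading `x` moves to the next residue; anything else stays put. q1 is accepting.
        x   y  
>  q0   q1  q0 
 * q1   q2  q1 
   q2   q0  q2 
(> = start, * = accepting)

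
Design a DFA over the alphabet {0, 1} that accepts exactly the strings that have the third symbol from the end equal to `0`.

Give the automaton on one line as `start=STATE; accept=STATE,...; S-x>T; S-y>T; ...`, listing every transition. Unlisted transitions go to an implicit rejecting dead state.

Because acceptance depends on a position counted from the end, the machine has to buffer the most recent 3 symbols. Make each state the string of the last up-to-3 symbols read; on input `x` shift the window left and append `x`. Accept when the buffered window has length 3 and begins with `0`.
       0  1 
>  A   B  C 
   B   D  E 
   C   F  G 
   D   H  I 
   E   J  K 
   F   L  M 
   G   N  O 
 * H   H  I 
 * I   J  K 
 * J   L  M 
 * K   N  O 
   L   H  I 
   M   J  K 
   N   L  M 
   O   N  O 
(> = start, * = accepting)

start=A; accept=H,I,J,K; A-0>B; A-1>C; B-0>D; B-1>E; C-0>F; C-1>G; D-0>H; D-1>I; E-0>J; E-1>K; F-0>L; F-1>M; G-0>N; G-1>O; H-0>H; H-1>I; I-0>J; I-1>K; J-0>L; J-1>M; K-0>N; K-1>O; L-0>H; L-1>I; M-0>J; M-1>K; N-0>L; N-1>M; O-0>N; O-1>O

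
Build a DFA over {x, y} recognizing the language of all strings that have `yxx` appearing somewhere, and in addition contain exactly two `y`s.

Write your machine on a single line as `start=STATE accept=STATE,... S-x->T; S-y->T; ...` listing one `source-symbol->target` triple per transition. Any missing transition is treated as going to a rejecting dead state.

Handle the two conditions separately and then intersect. One (4 states) tracks whether and how much of `yxx` has been seen; the other (4 states) tracks the count of `y`s, saturating at 3. Each combined state is a pair, one component from each; accept when both components accept. After merging equivalent states the machine shrinks.
An 8-state machine:
        x   y  
>  q0   q0  q1 
   q1   q2  q3 
   q2   q4  q3 
   q3   q5  q6 
   q4   q4  q7 
   q5   q7  q6 
   q6   q6  q6 
 * q7   q7  q6 
(> = start, * = accepting)

start=q0; accept=q7; q0-x->q0; q0-y->q1; q1-x->q2; q1-y->q3; q2-x->q4; q2-y->q3; q3-x->q5; q3-y->q6; q4-x->q4; q4-y->q7; q5-x->q7; q5-y->q6; q6-x->q6; q6-y->q6; q7-x->q7; q7-y->q6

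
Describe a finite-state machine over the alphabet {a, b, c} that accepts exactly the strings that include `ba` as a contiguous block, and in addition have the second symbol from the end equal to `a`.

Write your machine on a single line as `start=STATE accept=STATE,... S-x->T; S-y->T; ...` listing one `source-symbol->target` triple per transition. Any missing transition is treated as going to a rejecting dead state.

start=q0; accept=q3,q4; q0-a->q0; q0-b->q1; q0-c->q0; q1-a->q2; q1-b->q1; q1-c->q0; q2-a->q3; q2-b->q4; q2-c->q4; q3-a->q3; q3-b->q4; q3-c->q4; q4-a->q2; q4-b->q5; q4-c->q5; q5-a->q2; q5-b->q5; q5-c->q5

Handle the two conditions separately and then intersect. The first has 3 states tracking whether and how much of `ba` has been seen; the second has 13 states tracking the last 2 symbols read. A product state is a pair (one from each), accepting exactly when both do. Equivalent product states are then merged.
        a   b   c  
>  q0   q0  q1  q0 
   q1   q2  q1  q0 
   q2   q3  q4  q4 
 * q3   q3  q4  q4 
 * q4   q2  q5  q5 
   q5   q2  q5  q5 
(> = start, * = accepting)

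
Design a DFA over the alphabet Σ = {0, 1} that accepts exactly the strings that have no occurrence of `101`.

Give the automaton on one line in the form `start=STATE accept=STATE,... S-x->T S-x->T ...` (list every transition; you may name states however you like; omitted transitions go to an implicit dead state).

Track partial matches of the forbidden pattern `101`. State s3 is a dead state reached once `101` has occurred; every other state accepts. s0 means no part of `101` is currently matched.
A 4-state machine:
        0   1  
>* s0   s0  s1 
 * s1   s2  s1 
 * s2   s0  s3 
   s3   s3  s3 
(> = start, * = accepting)

start=s0 accept=s0,s1,s2 s0-0->s0 s0-1->s1 s1-0->s2 s1-1->s1 s2-0->s0 s2-1->s3 s3-0->s3 s3-1->s3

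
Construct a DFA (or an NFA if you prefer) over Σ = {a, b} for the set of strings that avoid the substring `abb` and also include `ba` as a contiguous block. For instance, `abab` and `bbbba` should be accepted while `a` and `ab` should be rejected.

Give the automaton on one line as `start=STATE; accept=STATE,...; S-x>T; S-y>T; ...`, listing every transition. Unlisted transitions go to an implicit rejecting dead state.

start=q0; accept=q4,q6; q0-a>q1; q0-b>q2; q1-a>q1; q1-b>q3; q2-a>q4; q2-b>q2; q3-a>q4; q3-b>q5; q4-a>q4; q4-b>q6; q5-a>q5; q5-b>q5; q6-a>q4; q6-b>q5

Run two small machines in parallel and take their product. One (4 states) tracks partial matches of the forbidden pattern `abb`; the other (3 states) tracks whether and how much of `ba` has been seen. Each combined state is a pair, one component from each; accept when both components accept. After merging equivalent states the machine shrinks.
7 states suffice.
        a   b  
>  q0   q1  q2 
   q1   q1  q3 
   q2   q4  q2 
   q3   q4  q5 
 * q4   q4  q6 
   q5   q5  q5 
 * q6   q4  q5 
(> = start, * = accepting)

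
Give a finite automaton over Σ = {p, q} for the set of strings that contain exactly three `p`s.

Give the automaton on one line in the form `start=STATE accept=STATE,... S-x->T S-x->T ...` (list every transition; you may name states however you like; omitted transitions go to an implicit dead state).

Count `p`s, saturating at 4: states A through D mean 0 through 3 `p`s seen; E means more than 3. Each `p` increments (capped at E); other symbols loop. Accept from {D}.
A 5-state machine:
       p  q 
>  A   B  A 
   B   C  B 
   C   D  C 
 * D   E  D 
   E   E  E 
(> = start, * = accepting)

start=A accept=D A-p->B A-q->A B-p->C B-q->B C-p->D C-q->C D-p->E D-q->D E-p->E E-q->E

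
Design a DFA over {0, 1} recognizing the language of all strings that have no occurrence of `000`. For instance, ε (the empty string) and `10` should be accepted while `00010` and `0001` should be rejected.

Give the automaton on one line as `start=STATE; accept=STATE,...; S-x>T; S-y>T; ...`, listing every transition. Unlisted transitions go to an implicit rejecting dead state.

This is the complement of 'contains `000`'. Use the same substring-matching states — q0 through q3 holding how much of `000` has just been matched — but flip the accepting set: everything except the trap q3 accepts.
With 4 states:
        0   1  
>* q0   q1  q0 
 * q1   q2  q0 
 * q2   q3  q0 
   q3   q3  q3 
(> = start, * = accepting)

start=q0; accept=q0,q1,q2; q0-0>q1; q0-1>q0; q1-0>q2; q1-1>q0; q2-0>q3; q2-1>q0; q3-0>q3; q3-1>q3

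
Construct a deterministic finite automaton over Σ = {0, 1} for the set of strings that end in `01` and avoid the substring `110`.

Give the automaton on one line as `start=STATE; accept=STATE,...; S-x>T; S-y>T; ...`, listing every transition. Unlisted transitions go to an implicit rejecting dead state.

Run two small machines in parallel and take their product. The first has 3 states tracking how much of the suffix `01` has currently been matched; the second has 4 states tracking partial matches of the forbidden pattern `110`. A product state is a pair (one from each), accepting exactly when both do. After merging equivalent states the machine shrinks.
With 5 states:
        0   1  
>  q0   q1  q2 
   q1   q1  q3 
   q2   q1  q4 
 * q3   q1  q4 
   q4   q4  q4 
(> = start, * = accepting)

start=q0; accept=q3; q0-0>q1; q0-1>q2; q1-0>q1; q1-1>q3; q2-0>q1; q2-1>q4; q3-0>q1; q3-1>q4; q4-0>q4; q4-1>q4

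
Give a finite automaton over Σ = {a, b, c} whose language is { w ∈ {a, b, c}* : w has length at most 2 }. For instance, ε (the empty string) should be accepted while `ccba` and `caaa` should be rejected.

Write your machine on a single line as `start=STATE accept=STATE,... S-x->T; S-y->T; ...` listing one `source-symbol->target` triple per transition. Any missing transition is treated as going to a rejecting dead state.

start=q0; accept=q0,q1,q2; q0-a->q1; q0-b->q1; q0-c->q1; q1-a->q2; q1-b->q2; q1-c->q2; q2-a->q3; q2-b->q3; q2-c->q3; q3-a->q3; q3-b->q3; q3-c->q3

Count input length up to 3: every symbol moves from q0 toward q3, which means 'more than 2' and absorbs. Accept from {q0, q1, q2}.
With 4 states:
        a   b   c  
>* q0   q1  q1  q1 
 * q1   q2  q2  q2 
 * q2   q3  q3  q3 
   q3   q3  q3  q3 
(> = start, * = accepting)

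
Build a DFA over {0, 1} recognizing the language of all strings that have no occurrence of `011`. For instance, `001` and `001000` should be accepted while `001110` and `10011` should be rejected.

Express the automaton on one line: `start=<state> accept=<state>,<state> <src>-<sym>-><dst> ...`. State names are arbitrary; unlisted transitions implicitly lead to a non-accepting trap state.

start=s0 accept=s0,s1,s2 s0-0->s1 s0-1->s0 s1-0->s1 s1-1->s2 s2-0->s1 s2-1->s3 s3-0->s3 s3-1->s3

This is the complement of 'contains `011`'. Use the same substring-matching states — s0 through s3 holding how much of `011` has just been matched — but flip the accepting set: everything except the trap s3 accepts.
4 states suffice.
        0   1  
>* s0   s1  s0 
 * s1   s1  s2 
 * s2   s1  s3 
   s3   s3  s3 
(> = start, * = accepting)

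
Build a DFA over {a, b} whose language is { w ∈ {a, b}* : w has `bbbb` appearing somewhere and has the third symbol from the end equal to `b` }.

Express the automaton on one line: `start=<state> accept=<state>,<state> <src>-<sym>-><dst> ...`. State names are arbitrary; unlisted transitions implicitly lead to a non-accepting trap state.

Handle the two conditions separately and then intersect. The first has 5 states tracking whether and how much of `bbbb` has been seen; the second has 15 states tracking the last 3 symbols read. A product state is a pair (one from each), accepting exactly when both do. After merging equivalent states the machine shrinks.
          a    b  
>  q0     q0   q1 
   q1     q0   q2 
   q2     q0   q3 
   q3     q0   q4 
 * q4     q5   q4 
 * q5     q6   q7 
 * q6     q8   q9 
 * q7    q10  q11 
   q8     q8   q9 
   q9    q10  q11 
   q10    q6   q7 
   q11    q5   q4 
(> = start, * = accepting)

start=q0 accept=q4,q5,q6,q7 q0-a->q0 q0-b->q1 q1-a->q0 q1-b->q2 q2-a->q0 q2-b->q3 q3-a->q0 q3-b->q4 q4-a->q5 q4-b->q4 q5-a->q6 q5-b->q7 q6-a->q8 q6-b->q9 q7-a->q10 q7-b->q11 q8-a->q8 q8-b->q9 q9-a->q10 q9-b->q11 q10-a->q6 q10-b->q7 q11-a->q5 q11-b->q4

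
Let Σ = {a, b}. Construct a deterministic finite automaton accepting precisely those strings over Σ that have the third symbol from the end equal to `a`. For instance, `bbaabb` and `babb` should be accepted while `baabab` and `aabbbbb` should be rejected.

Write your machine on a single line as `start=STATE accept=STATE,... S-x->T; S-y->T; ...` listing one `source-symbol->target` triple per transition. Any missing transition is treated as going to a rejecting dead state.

Because acceptance depends on a position counted from the end, the machine has to buffer the most recent 3 symbols. Make each state the string of the last up-to-3 symbols read; on input `x` shift the window left and append `x`. Accept when the buffered window has length 3 and begins with `a`.
With 15 states:
          a    b  
>  s0     s1   s2 
   s1     s3   s4 
   s2     s5   s6 
   s3     s7   s8 
   s4     s9  s10 
   s5    s11  s12 
   s6    s13  s14 
 * s7     s7   s8 
 * s8     s9  s10 
 * s9    s11  s12 
 * s10   s13  s14 
   s11    s7   s8 
   s12    s9  s10 
   s13   s11  s12 
   s14   s13  s14 
(> = start, * = accepting)

start=s0; accept=s7,s8,s9,s10; s0-a->s1; s0-b->s2; s1-a->s3; s1-b->s4; s2-a->s5; s2-b->s6; s3-a->s7; s3-b->s8; s4-a->s9; s4-b->s10; s5-a->s11; s5-b->s12; s6-a->s13; s6-b->s14; s7-a->s7; s7-b->s8; s8-a->s9; s8-b->s10; s9-a->s11; s9-b->s12; s10-a->s13; s10-b->s14; s11-a->s7; s11-b->s8; s12-a->s9; s12-b->s10; s13-a->s11; s13-b->s12; s14-a->s13; s14-b->s14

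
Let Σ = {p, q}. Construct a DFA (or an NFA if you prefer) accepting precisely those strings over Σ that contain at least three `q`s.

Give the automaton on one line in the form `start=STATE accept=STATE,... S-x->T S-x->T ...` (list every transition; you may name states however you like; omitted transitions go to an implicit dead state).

start=s0 accept=s3,s4 s0-p->s0 s0-q->s1 s1-p->s1 s1-q->s2 s2-p->s2 s2-q->s3 s3-p->s3 s3-q->s4 s4-p->s4 s4-q->s4

Only the number of `q`s matters, and only up to 4. Make a chain s0 → s1 → s2 → s3 → s4 advanced by each `q` (with s4 absorbing); every other symbol self-loops. The accepting set is {s3, s4}.
A 5-state machine:
        p   q  
>  s0   s0  s1 
   s1   s1  s2 
   s2   s2  s3 
 * s3   s3  s4 
 * s4   s4  s4 
(> = start, * = accepting)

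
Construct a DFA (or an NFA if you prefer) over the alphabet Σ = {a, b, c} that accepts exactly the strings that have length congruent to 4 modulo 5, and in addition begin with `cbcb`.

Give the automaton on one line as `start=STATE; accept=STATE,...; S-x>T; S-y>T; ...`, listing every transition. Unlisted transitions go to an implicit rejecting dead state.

Handle the two conditions separately and then intersect. One (5 states) tracks the input length modulo 5; the other (6 states) tracks whether the input so far still matches the prefix `cbcb`. Each combined state is a pair, one component from each; accept when both components accept.
14 states suffice.
          a    b    c  
>  q0     q1   q1   q2 
   q1     q3   q3   q3 
   q2     q3   q4   q3 
   q3     q5   q5   q5 
   q4     q5   q5   q6 
   q5     q7   q7   q7 
   q6     q7   q8   q7 
   q7     q9   q9   q9 
 * q8    q10  q10  q10 
   q9     q1   q1   q1 
   q10   q11  q11  q11 
   q11   q12  q12  q12 
   q12   q13  q13  q13 
   q13    q8   q8   q8 
(> = start, * = accepting)

start=q0; accept=q8; q0-a>q1; q0-b>q1; q0-c>q2; q1-a>q3; q1-b>q3; q1-c>q3; q2-a>q3; q2-b>q4; q2-c>q3; q3-a>q5; q3-b>q5; q3-c>q5; q4-a>q5; q4-b>q5; q4-c>q6; q5-a>q7; q5-b>q7; q5-c>q7; q6-a>q7; q6-b>q8; q6-c>q7; q7-a>q9; q7-b>q9; q7-c>q9; q8-a>q10; q8-b>q10; q8-c>q10; q9-a>q1; q9-b>q1; q9-c>q1; q10-a>q11; q10-b>q11; q10-c>q11; q11-a>q12; q11-b>q12; q11-c>q12; q12-a>q13; q12-b>q13; q12-c>q13; q13-a>q8; q13-b>q8; q13-c>q8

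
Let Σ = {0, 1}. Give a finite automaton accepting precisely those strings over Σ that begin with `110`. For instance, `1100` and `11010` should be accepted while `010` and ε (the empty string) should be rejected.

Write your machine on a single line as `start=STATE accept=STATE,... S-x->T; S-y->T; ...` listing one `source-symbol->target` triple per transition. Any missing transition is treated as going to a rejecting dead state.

Check the first 3 symbols one by one: s0 through s2 record how many have matched `110` so far; any wrong symbol goes to the dead state s4. After all 3 match we enter the accepting sink s3.
A 5-state machine:
        0   1  
>  s0   s4  s1 
   s1   s4  s2 
   s2   s3  s4 
 * s3   s3  s3 
   s4   s4  s4 
(> = start, * = accepting)

start=s0; accept=s3; s0-0->s4; s0-1->s1; s1-0->s4; s1-1->s2; s2-0->s3; s2-1->s4; s3-0->s3; s3-1->s3; s4-0->s4; s4-1->s4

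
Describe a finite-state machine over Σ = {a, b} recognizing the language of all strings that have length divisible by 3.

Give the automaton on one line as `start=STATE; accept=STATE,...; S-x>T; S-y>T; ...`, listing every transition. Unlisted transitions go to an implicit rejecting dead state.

Only the length mod 3 matters, so use a 3-cycle: from any state, every input symbol moves to the next state, wrapping s2 back to s0. Mark s0 accepting.
A 3-state machine:
        a   b  
>* s0   s1  s1 
   s1   s2  s2 
   s2   s0  s0 
(> = start, * = accepting)

start=s0; accept=s0; s0-a>s1; s0-b>s1; s1-a>s2; s1-b>s2; s2-a>s0; s2-b>s0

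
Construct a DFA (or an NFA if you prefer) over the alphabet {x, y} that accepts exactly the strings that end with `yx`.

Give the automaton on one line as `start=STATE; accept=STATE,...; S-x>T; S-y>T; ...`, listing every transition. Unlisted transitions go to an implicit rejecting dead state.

Remember how much of `yx` the current input suffix matches. State s0 means no match yet; s1 means the last symbol is `y`; s2 means the last 2 symbols are `yx`. Only s2 accepts. On a mismatch, fall back to the longest proper suffix that is still a prefix of `yx`.
3 states suffice.
        x   y  
>  s0   s0  s1 
   s1   s2  s1 
 * s2   s0  s1 
(> = start, * = accepting)

start=s0; accept=s2; s0-x>s0; s0-y>s1; s1-x>s2; s1-y>s1; s2-x>s0; s2-y>s1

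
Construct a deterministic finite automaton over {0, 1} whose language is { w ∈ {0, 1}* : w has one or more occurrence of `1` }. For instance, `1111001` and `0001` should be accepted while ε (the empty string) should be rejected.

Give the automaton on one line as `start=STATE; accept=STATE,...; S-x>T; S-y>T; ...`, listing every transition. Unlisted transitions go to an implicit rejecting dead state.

Only the number of `1`s matters, and only up to 2. Make a chain S0 → S1 → S2 advanced by each `1` (with S2 absorbing); every other symbol self-loops. The accepting set is {S1, S2}.
A 3-state machine:
        0   1  
>  S0   S0  S1 
 * S1   S1  S2 
 * S2   S2  S2 
(> = start, * = accepting)

start=S0; accept=S1,S2; S0-0>S0; S0-1>S1; S1-0>S1; S1-1>S2; S2-0>S2; S2-1>S2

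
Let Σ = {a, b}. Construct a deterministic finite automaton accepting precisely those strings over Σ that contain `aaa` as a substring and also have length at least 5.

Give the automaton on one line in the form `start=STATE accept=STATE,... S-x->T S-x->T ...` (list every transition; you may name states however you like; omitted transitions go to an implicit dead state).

start=q0 accept=q11 q0-a->q1 q0-b->q2 q1-a->q3 q1-b->q4 q2-a->q5 q2-b->q4 q3-a->q6 q3-b->q4 q4-a->q7 q4-b->q4 q5-a->q8 q5-b->q4 q6-a->q9 q6-b->q9 q7-a->q10 q7-b->q4 q8-a->q9 q8-b->q4 q9-a->q11 q9-b->q11 q10-a->q11 q10-b->q4 q11-a->q11 q11-b->q11

Run two small machines in parallel and take their product. The first has 4 states tracking whether and how much of `aaa` has been seen; the second has 7 states tracking the input length, saturating at 6. A product state is a pair (one from each), accepting exactly when both do. Equivalent product states are then merged.
          a    b  
>  q0     q1   q2 
   q1     q3   q4 
   q2     q5   q4 
   q3     q6   q4 
   q4     q7   q4 
   q5     q8   q4 
   q6     q9   q9 
   q7    q10   q4 
   q8     q9   q4 
   q9    q11  q11 
   q10   q11   q4 
 * q11   q11  q11 
(> = start, * = accepting)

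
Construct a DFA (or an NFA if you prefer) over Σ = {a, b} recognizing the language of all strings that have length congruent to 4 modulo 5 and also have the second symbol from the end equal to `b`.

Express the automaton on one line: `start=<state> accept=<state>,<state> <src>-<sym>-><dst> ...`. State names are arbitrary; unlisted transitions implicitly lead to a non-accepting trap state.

start=S0 accept=S13,S14 S0-a->S1 S0-b->S2 S1-a->S3 S1-b->S4 S2-a->S5 S2-b->S6 S3-a->S7 S3-b->S8 S4-a->S9 S4-b->S10 S5-a->S7 S5-b->S8 S6-a->S9 S6-b->S10 S7-a->S11 S7-b->S12 S8-a->S13 S8-b->S14 S9-a->S11 S9-b->S12 S10-a->S13 S10-b->S14 S11-a->S15 S11-b->S16 S12-a->S17 S12-b->S18 S13-a->S15 S13-b->S16 S14-a->S17 S14-b->S18 S15-a->S19 S15-b->S20 S16-a->S21 S16-b->S22 S17-a->S19 S17-b->S20 S18-a->S21 S18-b->S22 S19-a->S3 S19-b->S4 S20-a->S5 S20-b->S6 S21-a->S3 S21-b->S4 S22-a->S5 S22-b->S6

Build one automaton per condition and run them in lockstep. One (5 states) tracks the input length modulo 5; the other (7 states) tracks the last 2 symbols read. Each combined state is a pair, one component from each; accept when both components accept.
23 states suffice.
          a    b  
>  S0     S1   S2 
   S1     S3   S4 
   S2     S5   S6 
   S3     S7   S8 
   S4     S9  S10 
   S5     S7   S8 
   S6     S9  S10 
   S7    S11  S12 
   S8    S13  S14 
   S9    S11  S12 
   S10   S13  S14 
   S11   S15  S16 
   S12   S17  S18 
 * S13   S15  S16 
 * S14   S17  S18 
   S15   S19  S20 
   S16   S21  S22 
   S17   S19  S20 
   S18   S21  S22 
   S19    S3   S4 
   S20    S5   S6 
   S21    S3   S4 
   S22    S5   S6 
(> = start, * = accepting)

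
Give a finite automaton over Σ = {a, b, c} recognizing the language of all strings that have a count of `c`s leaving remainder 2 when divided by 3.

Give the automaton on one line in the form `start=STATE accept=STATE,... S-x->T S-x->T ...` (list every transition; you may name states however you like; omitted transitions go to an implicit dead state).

start=s0 accept=s2 s0-a->s0 s0-b->s0 s0-c->s1 s1-a->s1 s1-b->s1 s1-c->s2 s2-a->s2 s2-b->s2 s2-c->s0

Keep the running count of `c`s modulo 3: each `c` advances along the cycle s0 → s1 → s2 → s0 while other symbols loop. Accept at s2.
3 states suffice.
        a   b   c  
>  s0   s0  s0  s1 
   s1   s1  s1  s2 
 * s2   s2  s2  s0 
(> = start, * = accepting)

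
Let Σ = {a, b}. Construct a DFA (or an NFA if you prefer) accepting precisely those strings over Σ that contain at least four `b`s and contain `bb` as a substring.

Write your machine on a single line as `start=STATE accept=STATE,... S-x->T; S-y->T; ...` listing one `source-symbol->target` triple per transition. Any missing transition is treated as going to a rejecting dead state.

start=q0; accept=q7,q9; q0-a->q0; q0-b->q1; q1-a->q2; q1-b->q3; q2-a->q2; q2-b->q4; q3-a->q3; q3-b->q5; q4-a->q6; q4-b->q5; q5-a->q5; q5-b->q7; q6-a->q6; q6-b->q8; q7-a->q7; q7-b->q9; q8-a->q10; q8-b->q7; q9-a->q9; q9-b->q9; q10-a->q10; q10-b->q11; q11-a->q12; q11-b->q9; q12-a->q12; q12-b->q13; q13-a->q14; q13-b->q9; q14-a->q14; q14-b->q13

Run two small machines in parallel and take their product. One (6 states) tracks the count of `b`s, saturating at 5; the other (3 states) tracks whether and how much of `bb` has been seen. Each combined state is a pair, one component from each; accept when both components accept.
          a    b  
>  q0     q0   q1 
   q1     q2   q3 
   q2     q2   q4 
   q3     q3   q5 
   q4     q6   q5 
   q5     q5   q7 
   q6     q6   q8 
 * q7     q7   q9 
   q8    q10   q7 
 * q9     q9   q9 
   q10   q10  q11 
   q11   q12   q9 
   q12   q12  q13 
   q13   q14   q9 
   q14   q14  q13 
(> = start, * = accepting)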